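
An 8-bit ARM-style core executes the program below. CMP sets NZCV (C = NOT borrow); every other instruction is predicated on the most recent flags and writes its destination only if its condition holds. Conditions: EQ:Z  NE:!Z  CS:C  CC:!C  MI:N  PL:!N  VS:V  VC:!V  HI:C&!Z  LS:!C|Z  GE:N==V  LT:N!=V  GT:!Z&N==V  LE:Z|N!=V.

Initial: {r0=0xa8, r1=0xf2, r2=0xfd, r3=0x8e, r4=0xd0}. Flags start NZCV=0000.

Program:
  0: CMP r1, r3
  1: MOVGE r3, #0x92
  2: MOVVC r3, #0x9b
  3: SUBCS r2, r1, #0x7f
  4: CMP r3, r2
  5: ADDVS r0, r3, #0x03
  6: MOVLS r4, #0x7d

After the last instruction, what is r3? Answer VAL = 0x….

0: ✓ CMP  NZCV=0010
1: ✓ MOVGE  r3←0x92
2: ✓ MOVVC  r3←0x9b
3: ✓ SUBCS  r2←0x73
4: ✓ CMP  NZCV=0011
5: ✓ ADDVS  r0←0x9e
6: · MOVLS

VAL = 0x9b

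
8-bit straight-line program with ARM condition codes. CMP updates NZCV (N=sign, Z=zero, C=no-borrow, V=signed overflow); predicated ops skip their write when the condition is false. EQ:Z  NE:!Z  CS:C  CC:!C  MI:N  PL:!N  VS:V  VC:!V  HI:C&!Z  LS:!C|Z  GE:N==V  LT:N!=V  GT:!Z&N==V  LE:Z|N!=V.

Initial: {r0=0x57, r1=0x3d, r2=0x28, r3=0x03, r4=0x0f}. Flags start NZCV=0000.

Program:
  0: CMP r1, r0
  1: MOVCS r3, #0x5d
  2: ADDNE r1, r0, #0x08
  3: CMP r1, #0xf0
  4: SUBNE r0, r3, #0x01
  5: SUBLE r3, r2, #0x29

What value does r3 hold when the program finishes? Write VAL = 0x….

[0] flags=1000 → (cmp)
[1] flags=1000 CS?F → skip
[2] flags=1000 NE?T → r1=0x5f
[3] flags=0000 → (cmp)
[4] flags=0000 NE?T → r0=0x02
[5] flags=0000 LE?F → skip

VAL = 0x03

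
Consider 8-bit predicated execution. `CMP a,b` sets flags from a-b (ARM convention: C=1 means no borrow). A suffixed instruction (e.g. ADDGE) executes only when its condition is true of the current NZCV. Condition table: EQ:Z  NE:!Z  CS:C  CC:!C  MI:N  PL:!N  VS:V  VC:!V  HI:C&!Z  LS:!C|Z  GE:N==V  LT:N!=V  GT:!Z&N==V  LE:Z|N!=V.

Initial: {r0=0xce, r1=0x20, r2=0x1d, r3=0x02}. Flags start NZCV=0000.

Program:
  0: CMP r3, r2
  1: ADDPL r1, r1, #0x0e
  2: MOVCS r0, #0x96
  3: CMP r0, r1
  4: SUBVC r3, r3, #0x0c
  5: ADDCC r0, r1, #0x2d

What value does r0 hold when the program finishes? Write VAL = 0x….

VAL = 0xce

[0] flags=1000 → (cmp)
[1] flags=1000 PL?F → skip
[2] flags=1000 CS?F → skip
[3] flags=1010 → (cmp)
[4] flags=1010 VC?T → r3=0xf6
[5] flags=1010 CC?F → skip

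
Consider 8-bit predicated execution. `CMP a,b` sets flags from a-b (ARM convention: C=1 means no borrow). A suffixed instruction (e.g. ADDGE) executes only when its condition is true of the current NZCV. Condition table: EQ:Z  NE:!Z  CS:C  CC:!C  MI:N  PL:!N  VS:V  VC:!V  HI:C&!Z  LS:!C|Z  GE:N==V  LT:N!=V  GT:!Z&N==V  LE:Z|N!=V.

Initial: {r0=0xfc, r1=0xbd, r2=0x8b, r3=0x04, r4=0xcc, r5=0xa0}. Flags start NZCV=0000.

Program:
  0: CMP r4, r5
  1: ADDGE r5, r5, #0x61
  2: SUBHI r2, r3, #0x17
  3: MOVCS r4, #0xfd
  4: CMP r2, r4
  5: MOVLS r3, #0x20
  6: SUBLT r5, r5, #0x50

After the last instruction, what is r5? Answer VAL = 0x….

[0] flags=0010 → (cmp)
[1] flags=0010 GE?T → r5=0x01
[2] flags=0010 HI?T → r2=0xed
[3] flags=0010 CS?T → r4=0xfd
[4] flags=1000 → (cmp)
[5] flags=1000 LS?T → r3=0x20
[6] flags=1000 LT?T → r5=0xb1

VAL = 0xb1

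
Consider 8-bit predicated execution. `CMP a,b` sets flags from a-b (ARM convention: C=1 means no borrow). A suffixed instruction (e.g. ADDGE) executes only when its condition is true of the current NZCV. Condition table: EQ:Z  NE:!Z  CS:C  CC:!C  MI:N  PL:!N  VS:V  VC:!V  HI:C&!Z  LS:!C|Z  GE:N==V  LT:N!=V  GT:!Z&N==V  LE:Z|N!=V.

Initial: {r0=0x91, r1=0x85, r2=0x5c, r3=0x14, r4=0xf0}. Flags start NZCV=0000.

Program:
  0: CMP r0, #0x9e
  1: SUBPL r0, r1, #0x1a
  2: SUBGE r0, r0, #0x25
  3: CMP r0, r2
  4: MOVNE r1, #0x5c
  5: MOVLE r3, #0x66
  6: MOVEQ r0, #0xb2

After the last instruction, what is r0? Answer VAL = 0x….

VAL = 0x91

0: ✓ CMP  NZCV=1000
1: · SUBPL
2: · SUBGE
3: ✓ CMP  NZCV=0011
4: ✓ MOVNE  r1←0x5c
5: ✓ MOVLE  r3←0x66
6: · MOVEQ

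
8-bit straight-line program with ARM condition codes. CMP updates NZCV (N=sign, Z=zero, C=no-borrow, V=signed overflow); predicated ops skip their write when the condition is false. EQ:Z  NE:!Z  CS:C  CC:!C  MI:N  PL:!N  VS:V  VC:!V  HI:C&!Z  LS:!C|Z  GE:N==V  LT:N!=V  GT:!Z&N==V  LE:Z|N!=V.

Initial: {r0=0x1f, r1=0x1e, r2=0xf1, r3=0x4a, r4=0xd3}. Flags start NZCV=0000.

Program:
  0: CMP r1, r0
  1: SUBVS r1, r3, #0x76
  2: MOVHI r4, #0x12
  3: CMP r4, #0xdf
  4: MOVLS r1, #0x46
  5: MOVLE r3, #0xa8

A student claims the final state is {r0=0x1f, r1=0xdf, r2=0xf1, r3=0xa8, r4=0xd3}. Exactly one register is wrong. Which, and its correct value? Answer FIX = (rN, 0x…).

FIX = (r1, 0x46)

[0] flags=1000 → (cmp)
[1] flags=1000 VS?F → skip
[2] flags=1000 HI?F → skip
[3] flags=1000 → (cmp)
[4] flags=1000 LS?T → r1=0x46
[5] flags=1000 LE?T → r3=0xa8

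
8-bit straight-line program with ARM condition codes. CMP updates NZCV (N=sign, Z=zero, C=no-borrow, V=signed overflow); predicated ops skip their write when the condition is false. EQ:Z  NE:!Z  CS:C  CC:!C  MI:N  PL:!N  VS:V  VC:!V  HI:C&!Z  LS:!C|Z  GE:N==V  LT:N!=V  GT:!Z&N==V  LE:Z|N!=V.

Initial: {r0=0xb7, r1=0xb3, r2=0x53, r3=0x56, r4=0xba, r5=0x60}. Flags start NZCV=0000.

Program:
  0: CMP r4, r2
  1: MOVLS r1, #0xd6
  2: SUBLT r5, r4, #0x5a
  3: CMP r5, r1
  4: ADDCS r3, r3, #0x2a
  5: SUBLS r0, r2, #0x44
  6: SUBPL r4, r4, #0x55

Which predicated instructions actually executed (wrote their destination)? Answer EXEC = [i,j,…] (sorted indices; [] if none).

EXEC = [2,5]

0: ✓ CMP  NZCV=0011
1: · MOVLS
2: ✓ SUBLT  r5←0x60
3: ✓ CMP  NZCV=1001
4: · ADDCS
5: ✓ SUBLS  r0←0x0f
6: · SUBPL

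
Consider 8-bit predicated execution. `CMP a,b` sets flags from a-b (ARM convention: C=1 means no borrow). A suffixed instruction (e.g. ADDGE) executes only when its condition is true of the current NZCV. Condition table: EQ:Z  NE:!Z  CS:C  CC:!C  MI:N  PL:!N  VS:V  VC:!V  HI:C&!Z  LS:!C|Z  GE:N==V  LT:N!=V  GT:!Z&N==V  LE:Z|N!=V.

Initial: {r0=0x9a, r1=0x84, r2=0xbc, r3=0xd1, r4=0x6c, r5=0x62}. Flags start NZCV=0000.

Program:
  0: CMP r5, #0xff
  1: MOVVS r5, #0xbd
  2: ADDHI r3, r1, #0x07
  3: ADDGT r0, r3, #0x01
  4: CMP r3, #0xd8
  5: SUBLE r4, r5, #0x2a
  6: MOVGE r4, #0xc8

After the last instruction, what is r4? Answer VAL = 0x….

VAL = 0x38

[0] flags=0000 → (cmp)
[1] flags=0000 VS?F → skip
[2] flags=0000 HI?F → skip
[3] flags=0000 GT?T → r0=0xd2
[4] flags=1000 → (cmp)
[5] flags=1000 LE?T → r4=0x38
[6] flags=1000 GE?F → skip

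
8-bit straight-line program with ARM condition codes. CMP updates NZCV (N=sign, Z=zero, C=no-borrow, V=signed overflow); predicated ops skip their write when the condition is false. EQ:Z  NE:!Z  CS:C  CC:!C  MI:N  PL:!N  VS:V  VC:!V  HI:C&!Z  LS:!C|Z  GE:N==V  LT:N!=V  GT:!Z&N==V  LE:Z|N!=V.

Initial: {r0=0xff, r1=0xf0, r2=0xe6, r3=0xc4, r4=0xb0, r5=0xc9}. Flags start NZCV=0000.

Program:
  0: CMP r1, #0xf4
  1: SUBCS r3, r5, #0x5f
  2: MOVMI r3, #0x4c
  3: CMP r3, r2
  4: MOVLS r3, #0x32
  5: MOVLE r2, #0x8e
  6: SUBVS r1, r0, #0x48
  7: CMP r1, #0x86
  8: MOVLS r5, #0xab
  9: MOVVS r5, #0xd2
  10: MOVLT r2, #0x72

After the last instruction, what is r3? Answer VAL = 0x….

[0] flags=1000 → (cmp)
[1] flags=1000 CS?F → skip
[2] flags=1000 MI?T → r3=0x4c
[3] flags=0000 → (cmp)
[4] flags=0000 LS?T → r3=0x32
[5] flags=0000 LE?F → skip
[6] flags=0000 VS?F → skip
[7] flags=0010 → (cmp)
[8] flags=0010 LS?F → skip
[9] flags=0010 VS?F → skip
[10] flags=0010 LT?F → skip

VAL = 0x32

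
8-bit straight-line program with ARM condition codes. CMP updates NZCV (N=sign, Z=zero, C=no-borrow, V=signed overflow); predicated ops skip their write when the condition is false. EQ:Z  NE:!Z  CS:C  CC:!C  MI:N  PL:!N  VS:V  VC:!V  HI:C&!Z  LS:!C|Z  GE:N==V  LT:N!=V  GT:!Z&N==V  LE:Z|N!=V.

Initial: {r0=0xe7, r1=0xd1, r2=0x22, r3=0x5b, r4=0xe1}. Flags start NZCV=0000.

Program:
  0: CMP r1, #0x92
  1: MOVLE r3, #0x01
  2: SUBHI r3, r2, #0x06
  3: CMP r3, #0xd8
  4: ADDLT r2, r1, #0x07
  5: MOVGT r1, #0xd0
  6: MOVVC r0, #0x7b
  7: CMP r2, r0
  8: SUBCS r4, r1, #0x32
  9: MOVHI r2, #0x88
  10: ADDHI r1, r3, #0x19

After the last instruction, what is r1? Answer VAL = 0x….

VAL = 0xd0

[0] flags=0010 → (cmp)
[1] flags=0010 LE?F → skip
[2] flags=0010 HI?T → r3=0x1c
[3] flags=0000 → (cmp)
[4] flags=0000 LT?F → skip
[5] flags=0000 GT?T → r1=0xd0
[6] flags=0000 VC?T → r0=0x7b
[7] flags=1000 → (cmp)
[8] flags=1000 CS?F → skip
[9] flags=1000 HI?F → skip
[10] flags=1000 HI?F → skip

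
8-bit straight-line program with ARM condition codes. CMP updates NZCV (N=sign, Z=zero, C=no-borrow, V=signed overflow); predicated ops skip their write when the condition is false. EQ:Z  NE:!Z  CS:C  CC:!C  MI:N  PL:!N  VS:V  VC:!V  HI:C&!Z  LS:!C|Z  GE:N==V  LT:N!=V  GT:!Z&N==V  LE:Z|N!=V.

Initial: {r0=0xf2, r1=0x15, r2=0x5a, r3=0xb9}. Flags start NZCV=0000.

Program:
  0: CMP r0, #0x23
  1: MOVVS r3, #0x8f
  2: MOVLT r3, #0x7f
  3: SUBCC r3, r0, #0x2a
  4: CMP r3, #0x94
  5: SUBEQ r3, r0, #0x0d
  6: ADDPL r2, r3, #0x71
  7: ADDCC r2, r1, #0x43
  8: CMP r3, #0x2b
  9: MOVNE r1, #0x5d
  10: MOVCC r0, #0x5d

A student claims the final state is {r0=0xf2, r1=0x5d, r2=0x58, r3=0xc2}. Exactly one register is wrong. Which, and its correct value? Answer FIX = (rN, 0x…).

FIX = (r3, 0x7f)

0: ✓ CMP  NZCV=1010
1: · MOVVS
2: ✓ MOVLT  r3←0x7f
3: · SUBCC
4: ✓ CMP  NZCV=1001
5: · SUBEQ
6: · ADDPL
7: ✓ ADDCC  r2←0x58
8: ✓ CMP  NZCV=0010
9: ✓ MOVNE  r1←0x5d
10: · MOVCC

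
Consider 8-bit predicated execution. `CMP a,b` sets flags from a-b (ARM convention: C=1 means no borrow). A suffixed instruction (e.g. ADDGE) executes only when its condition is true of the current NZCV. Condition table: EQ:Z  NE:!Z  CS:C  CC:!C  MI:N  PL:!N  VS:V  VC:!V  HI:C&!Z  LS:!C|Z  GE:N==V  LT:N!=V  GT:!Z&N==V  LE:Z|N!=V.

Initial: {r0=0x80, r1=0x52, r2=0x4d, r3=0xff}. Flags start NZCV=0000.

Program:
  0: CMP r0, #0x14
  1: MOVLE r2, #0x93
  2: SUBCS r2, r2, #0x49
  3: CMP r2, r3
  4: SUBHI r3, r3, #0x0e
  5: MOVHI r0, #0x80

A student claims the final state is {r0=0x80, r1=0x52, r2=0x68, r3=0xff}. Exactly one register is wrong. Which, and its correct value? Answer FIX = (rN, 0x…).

FIX = (r2, 0x4a)

[0] flags=0011 → (cmp)
[1] flags=0011 LE?T → r2=0x93
[2] flags=0011 CS?T → r2=0x4a
[3] flags=0000 → (cmp)
[4] flags=0000 HI?F → skip
[5] flags=0000 HI?F → skip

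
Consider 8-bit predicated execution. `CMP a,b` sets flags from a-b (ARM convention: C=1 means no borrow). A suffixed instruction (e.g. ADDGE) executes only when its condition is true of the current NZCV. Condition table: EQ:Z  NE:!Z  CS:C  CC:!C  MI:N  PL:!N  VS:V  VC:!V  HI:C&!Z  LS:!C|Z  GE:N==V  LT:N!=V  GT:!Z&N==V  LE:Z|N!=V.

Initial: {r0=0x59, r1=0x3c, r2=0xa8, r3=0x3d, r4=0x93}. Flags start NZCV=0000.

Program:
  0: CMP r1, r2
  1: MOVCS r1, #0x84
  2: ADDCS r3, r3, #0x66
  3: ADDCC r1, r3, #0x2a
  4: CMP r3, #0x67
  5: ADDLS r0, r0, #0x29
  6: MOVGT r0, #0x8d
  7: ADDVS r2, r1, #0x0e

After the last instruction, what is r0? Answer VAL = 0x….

[0] flags=1001 → (cmp)
[1] flags=1001 CS?F → skip
[2] flags=1001 CS?F → skip
[3] flags=1001 CC?T → r1=0x67
[4] flags=1000 → (cmp)
[5] flags=1000 LS?T → r0=0x82
[6] flags=1000 GT?F → skip
[7] flags=1000 VS?F → skip

VAL = 0x82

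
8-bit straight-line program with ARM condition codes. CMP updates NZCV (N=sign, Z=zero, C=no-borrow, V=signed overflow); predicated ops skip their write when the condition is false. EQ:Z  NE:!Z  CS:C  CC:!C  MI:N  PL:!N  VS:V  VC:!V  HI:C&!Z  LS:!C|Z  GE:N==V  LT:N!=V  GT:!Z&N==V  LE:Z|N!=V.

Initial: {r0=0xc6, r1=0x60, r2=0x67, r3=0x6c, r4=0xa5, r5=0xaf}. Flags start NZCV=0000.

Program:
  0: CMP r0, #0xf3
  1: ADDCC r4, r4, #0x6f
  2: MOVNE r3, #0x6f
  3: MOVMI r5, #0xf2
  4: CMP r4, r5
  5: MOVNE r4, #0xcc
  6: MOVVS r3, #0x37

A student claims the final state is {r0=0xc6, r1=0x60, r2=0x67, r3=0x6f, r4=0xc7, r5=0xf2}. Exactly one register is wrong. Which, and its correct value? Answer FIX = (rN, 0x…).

[0] flags=1000 → (cmp)
[1] flags=1000 CC?T → r4=0x14
[2] flags=1000 NE?T → r3=0x6f
[3] flags=1000 MI?T → r5=0xf2
[4] flags=0000 → (cmp)
[5] flags=0000 NE?T → r4=0xcc
[6] flags=0000 VS?F → skip

FIX = (r4, 0xcc)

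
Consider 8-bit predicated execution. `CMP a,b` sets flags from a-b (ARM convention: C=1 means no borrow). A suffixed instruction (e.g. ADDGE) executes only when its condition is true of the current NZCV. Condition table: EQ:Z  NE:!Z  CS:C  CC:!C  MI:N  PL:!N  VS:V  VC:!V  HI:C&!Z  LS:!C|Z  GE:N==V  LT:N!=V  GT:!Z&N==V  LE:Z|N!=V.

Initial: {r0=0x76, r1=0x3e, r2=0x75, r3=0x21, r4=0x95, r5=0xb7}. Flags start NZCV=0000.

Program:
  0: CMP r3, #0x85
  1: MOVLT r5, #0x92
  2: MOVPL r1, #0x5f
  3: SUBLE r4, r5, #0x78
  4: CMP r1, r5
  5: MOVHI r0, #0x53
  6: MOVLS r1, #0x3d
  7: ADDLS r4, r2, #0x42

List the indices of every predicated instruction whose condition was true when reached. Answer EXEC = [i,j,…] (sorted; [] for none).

[0] flags=1001 → (cmp)
[1] flags=1001 LT?F → skip
[2] flags=1001 PL?F → skip
[3] flags=1001 LE?F → skip
[4] flags=1001 → (cmp)
[5] flags=1001 HI?F → skip
[6] flags=1001 LS?T → r1=0x3d
[7] flags=1001 LS?T → r4=0xb7

EXEC = [6,7]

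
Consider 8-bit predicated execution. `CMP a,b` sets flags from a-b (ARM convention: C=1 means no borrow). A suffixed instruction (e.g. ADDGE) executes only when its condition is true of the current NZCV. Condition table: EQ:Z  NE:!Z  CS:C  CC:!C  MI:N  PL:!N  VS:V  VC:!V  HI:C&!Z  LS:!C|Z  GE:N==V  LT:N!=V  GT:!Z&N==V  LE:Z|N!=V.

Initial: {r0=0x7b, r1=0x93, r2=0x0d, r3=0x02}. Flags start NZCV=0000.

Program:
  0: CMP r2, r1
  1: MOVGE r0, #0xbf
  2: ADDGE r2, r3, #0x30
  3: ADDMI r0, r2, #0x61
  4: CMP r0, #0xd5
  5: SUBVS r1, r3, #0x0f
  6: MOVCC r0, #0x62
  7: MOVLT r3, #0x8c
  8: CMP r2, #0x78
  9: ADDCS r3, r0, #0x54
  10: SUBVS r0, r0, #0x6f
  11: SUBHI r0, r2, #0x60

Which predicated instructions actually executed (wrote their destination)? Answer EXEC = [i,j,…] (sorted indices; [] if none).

EXEC = [1,2,6,7]

0: ✓ CMP  NZCV=0000
1: ✓ MOVGE  r0←0xbf
2: ✓ ADDGE  r2←0x32
3: · ADDMI
4: ✓ CMP  NZCV=1000
5: · SUBVS
6: ✓ MOVCC  r0←0x62
7: ✓ MOVLT  r3←0x8c
8: ✓ CMP  NZCV=1000
9: · ADDCS
10: · SUBVS
11: · SUBHI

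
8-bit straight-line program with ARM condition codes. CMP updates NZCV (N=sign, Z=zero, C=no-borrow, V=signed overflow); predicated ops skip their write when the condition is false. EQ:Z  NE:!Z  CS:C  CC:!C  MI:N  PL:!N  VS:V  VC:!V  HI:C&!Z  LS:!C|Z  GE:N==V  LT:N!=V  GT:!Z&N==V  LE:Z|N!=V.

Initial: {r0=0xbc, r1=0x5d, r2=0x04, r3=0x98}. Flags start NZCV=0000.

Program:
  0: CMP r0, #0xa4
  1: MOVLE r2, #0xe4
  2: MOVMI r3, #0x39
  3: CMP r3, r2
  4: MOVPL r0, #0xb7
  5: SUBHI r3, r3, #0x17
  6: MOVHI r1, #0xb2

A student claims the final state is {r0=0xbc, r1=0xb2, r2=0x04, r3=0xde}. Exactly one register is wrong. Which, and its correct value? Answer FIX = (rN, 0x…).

[0] flags=0010 → (cmp)
[1] flags=0010 LE?F → skip
[2] flags=0010 MI?F → skip
[3] flags=1010 → (cmp)
[4] flags=1010 PL?F → skip
[5] flags=1010 HI?T → r3=0x81
[6] flags=1010 HI?T → r1=0xb2

FIX = (r3, 0x81)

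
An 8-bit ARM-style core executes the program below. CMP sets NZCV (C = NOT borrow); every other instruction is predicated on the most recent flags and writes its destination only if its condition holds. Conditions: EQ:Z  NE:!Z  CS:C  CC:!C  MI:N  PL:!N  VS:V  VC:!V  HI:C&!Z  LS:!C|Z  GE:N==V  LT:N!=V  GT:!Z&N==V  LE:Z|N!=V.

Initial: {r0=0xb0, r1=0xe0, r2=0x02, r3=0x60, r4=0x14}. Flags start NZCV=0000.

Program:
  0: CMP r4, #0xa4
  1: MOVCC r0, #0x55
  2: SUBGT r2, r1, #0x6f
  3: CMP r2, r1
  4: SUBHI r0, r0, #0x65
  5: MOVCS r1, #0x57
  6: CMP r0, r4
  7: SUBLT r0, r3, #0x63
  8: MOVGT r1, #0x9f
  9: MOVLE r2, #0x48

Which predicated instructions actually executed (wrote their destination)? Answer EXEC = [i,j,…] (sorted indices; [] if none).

EXEC = [1,2,8]

[0] flags=0000 → (cmp)
[1] flags=0000 CC?T → r0=0x55
[2] flags=0000 GT?T → r2=0x71
[3] flags=1001 → (cmp)
[4] flags=1001 HI?F → skip
[5] flags=1001 CS?F → skip
[6] flags=0010 → (cmp)
[7] flags=0010 LT?F → skip
[8] flags=0010 GT?T → r1=0x9f
[9] flags=0010 LE?F → skip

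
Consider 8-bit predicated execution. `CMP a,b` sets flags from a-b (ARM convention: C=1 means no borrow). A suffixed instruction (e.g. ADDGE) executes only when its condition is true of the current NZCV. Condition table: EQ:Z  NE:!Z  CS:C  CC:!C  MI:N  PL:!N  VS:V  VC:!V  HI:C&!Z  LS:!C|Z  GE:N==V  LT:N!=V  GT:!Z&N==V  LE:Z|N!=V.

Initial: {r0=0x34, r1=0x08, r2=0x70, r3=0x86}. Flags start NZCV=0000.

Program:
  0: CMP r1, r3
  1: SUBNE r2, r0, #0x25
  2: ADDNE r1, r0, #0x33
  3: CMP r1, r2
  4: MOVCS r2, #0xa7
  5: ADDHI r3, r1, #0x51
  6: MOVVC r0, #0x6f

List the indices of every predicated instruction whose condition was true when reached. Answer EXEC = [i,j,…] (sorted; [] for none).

EXEC = [1,2,4,5,6]

[0] flags=1001 → (cmp)
[1] flags=1001 NE?T → r2=0x0f
[2] flags=1001 NE?T → r1=0x67
[3] flags=0010 → (cmp)
[4] flags=0010 CS?T → r2=0xa7
[5] flags=0010 HI?T → r3=0xb8
[6] flags=0010 VC?T → r0=0x6f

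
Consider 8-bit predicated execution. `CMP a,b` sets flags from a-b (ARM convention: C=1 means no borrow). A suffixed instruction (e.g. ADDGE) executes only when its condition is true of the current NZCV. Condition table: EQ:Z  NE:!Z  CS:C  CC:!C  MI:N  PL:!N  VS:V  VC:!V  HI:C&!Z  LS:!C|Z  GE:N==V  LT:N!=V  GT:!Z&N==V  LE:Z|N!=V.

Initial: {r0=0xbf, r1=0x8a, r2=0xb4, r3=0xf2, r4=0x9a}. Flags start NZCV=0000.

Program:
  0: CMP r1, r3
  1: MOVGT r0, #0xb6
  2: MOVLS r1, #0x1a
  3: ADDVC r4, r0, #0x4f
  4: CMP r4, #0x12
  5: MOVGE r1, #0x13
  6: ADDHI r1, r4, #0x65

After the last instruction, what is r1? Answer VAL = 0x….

VAL = 0x1a

0: ✓ CMP  NZCV=1000
1: · MOVGT
2: ✓ MOVLS  r1←0x1a
3: ✓ ADDVC  r4←0x0e
4: ✓ CMP  NZCV=1000
5: · MOVGE
6: · ADDHI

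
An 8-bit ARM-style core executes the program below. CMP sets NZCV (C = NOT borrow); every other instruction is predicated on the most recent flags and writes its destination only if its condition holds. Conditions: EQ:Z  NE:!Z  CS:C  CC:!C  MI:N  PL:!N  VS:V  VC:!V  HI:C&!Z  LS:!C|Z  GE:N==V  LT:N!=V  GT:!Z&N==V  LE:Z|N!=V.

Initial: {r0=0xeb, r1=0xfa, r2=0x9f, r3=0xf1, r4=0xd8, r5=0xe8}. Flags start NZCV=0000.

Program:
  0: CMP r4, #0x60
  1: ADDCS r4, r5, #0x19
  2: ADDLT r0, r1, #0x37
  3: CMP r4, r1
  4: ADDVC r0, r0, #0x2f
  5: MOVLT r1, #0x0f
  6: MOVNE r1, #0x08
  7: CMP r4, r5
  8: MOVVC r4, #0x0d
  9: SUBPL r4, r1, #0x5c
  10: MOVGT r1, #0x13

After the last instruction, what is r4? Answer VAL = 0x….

0: ✓ CMP  NZCV=0011
1: ✓ ADDCS  r4←0x01
2: ✓ ADDLT  r0←0x31
3: ✓ CMP  NZCV=0000
4: ✓ ADDVC  r0←0x60
5: · MOVLT
6: ✓ MOVNE  r1←0x08
7: ✓ CMP  NZCV=0000
8: ✓ MOVVC  r4←0x0d
9: ✓ SUBPL  r4←0xac
10: ✓ MOVGT  r1←0x13

VAL = 0xac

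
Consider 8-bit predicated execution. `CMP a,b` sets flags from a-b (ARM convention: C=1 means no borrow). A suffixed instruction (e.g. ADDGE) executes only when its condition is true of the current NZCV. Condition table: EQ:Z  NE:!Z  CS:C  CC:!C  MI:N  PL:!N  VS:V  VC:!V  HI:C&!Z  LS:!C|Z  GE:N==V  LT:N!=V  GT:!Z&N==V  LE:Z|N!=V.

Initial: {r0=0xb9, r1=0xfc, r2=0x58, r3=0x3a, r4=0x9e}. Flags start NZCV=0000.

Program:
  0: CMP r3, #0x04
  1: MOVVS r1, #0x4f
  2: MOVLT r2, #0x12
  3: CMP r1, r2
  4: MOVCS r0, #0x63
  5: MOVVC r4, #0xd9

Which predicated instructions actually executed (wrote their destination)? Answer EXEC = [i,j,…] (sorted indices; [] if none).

[0] flags=0010 → (cmp)
[1] flags=0010 VS?F → skip
[2] flags=0010 LT?F → skip
[3] flags=1010 → (cmp)
[4] flags=1010 CS?T → r0=0x63
[5] flags=1010 VC?T → r4=0xd9

EXEC = [4,5]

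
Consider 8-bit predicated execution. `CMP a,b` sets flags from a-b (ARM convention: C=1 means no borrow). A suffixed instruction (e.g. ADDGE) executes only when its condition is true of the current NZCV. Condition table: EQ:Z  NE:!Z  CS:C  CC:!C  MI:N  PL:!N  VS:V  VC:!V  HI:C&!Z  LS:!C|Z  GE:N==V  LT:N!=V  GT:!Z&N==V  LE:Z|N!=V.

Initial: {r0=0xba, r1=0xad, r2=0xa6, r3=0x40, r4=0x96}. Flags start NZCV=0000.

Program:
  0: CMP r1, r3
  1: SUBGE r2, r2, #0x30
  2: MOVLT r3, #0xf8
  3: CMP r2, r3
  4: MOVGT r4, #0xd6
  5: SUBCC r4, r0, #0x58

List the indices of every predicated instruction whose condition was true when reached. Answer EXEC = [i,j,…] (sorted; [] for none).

0: ✓ CMP  NZCV=0011
1: · SUBGE
2: ✓ MOVLT  r3←0xf8
3: ✓ CMP  NZCV=1000
4: · MOVGT
5: ✓ SUBCC  r4←0x62

EXEC = [2,5]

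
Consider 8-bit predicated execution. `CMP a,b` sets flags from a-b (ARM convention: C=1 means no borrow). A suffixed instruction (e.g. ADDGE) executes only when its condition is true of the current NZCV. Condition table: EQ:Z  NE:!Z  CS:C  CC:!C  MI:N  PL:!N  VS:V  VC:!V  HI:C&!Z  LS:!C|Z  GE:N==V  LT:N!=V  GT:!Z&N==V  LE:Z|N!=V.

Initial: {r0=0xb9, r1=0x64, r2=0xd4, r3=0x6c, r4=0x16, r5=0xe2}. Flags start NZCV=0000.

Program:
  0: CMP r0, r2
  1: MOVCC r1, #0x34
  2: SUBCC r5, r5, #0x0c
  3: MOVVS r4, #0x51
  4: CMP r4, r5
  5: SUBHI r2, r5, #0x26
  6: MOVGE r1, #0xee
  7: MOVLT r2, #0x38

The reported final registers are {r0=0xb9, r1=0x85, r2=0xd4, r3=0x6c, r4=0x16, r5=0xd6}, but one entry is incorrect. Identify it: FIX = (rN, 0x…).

FIX = (r1, 0xee)

[0] flags=1000 → (cmp)
[1] flags=1000 CC?T → r1=0x34
[2] flags=1000 CC?T → r5=0xd6
[3] flags=1000 VS?F → skip
[4] flags=0000 → (cmp)
[5] flags=0000 HI?F → skip
[6] flags=0000 GE?T → r1=0xee
[7] flags=0000 LT?F → skip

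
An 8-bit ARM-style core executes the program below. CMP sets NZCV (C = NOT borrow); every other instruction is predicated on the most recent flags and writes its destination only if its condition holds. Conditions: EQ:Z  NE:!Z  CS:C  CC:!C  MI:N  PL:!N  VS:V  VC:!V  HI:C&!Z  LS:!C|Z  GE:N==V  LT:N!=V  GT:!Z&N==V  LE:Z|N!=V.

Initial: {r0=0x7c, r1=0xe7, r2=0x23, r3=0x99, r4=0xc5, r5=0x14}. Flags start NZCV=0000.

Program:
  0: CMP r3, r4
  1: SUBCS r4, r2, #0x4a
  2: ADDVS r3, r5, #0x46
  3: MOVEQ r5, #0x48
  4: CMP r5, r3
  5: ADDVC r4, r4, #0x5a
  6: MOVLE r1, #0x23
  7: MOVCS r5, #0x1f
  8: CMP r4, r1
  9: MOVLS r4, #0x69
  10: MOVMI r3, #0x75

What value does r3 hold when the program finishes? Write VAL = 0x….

VAL = 0x99

[0] flags=1000 → (cmp)
[1] flags=1000 CS?F → skip
[2] flags=1000 VS?F → skip
[3] flags=1000 EQ?F → skip
[4] flags=0000 → (cmp)
[5] flags=0000 VC?T → r4=0x1f
[6] flags=0000 LE?F → skip
[7] flags=0000 CS?F → skip
[8] flags=0000 → (cmp)
[9] flags=0000 LS?T → r4=0x69
[10] flags=0000 MI?F → skip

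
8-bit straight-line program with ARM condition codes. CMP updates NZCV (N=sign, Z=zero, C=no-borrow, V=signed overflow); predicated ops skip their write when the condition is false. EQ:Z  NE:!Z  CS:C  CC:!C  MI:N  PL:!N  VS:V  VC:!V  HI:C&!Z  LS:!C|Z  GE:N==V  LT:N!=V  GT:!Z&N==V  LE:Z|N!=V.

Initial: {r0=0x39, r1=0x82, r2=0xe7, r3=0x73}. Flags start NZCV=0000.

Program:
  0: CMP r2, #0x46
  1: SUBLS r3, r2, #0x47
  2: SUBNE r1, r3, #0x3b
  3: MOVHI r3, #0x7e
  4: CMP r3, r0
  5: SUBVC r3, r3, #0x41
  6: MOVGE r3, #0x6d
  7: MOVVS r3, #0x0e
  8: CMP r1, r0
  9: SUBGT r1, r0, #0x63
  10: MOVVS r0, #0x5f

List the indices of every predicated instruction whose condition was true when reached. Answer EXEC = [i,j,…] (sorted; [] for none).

EXEC = [2,3,5,6]

[0] flags=1010 → (cmp)
[1] flags=1010 LS?F → skip
[2] flags=1010 NE?T → r1=0x38
[3] flags=1010 HI?T → r3=0x7e
[4] flags=0010 → (cmp)
[5] flags=0010 VC?T → r3=0x3d
[6] flags=0010 GE?T → r3=0x6d
[7] flags=0010 VS?F → skip
[8] flags=1000 → (cmp)
[9] flags=1000 GT?F → skip
[10] flags=1000 VS?F → skip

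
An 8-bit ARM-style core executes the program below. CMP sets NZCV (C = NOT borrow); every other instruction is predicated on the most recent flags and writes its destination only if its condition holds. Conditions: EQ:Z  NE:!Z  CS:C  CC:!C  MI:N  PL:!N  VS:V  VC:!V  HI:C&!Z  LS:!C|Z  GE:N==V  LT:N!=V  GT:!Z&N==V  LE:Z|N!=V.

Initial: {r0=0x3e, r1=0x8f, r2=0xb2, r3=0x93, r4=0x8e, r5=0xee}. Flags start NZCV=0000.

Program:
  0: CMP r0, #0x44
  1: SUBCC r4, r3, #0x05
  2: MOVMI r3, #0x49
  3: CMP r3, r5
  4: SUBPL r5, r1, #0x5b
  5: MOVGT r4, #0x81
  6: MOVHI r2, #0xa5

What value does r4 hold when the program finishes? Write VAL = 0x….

0: ✓ CMP  NZCV=1000
1: ✓ SUBCC  r4←0x8e
2: ✓ MOVMI  r3←0x49
3: ✓ CMP  NZCV=0000
4: ✓ SUBPL  r5←0x34
5: ✓ MOVGT  r4←0x81
6: · MOVHI

VAL = 0x81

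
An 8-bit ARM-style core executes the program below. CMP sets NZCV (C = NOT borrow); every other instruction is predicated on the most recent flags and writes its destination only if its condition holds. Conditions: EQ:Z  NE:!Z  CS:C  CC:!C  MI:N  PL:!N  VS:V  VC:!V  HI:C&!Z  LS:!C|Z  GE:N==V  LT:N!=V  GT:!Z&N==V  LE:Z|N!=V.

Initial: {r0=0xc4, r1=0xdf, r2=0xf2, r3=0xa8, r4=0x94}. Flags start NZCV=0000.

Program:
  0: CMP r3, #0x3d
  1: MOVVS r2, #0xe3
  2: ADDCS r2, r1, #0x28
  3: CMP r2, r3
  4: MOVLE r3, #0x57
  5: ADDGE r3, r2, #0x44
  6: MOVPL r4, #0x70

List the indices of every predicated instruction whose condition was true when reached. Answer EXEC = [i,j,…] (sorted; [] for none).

EXEC = [1,2,5,6]

[0] flags=0011 → (cmp)
[1] flags=0011 VS?T → r2=0xe3
[2] flags=0011 CS?T → r2=0x07
[3] flags=0000 → (cmp)
[4] flags=0000 LE?F → skip
[5] flags=0000 GE?T → r3=0x4b
[6] flags=0000 PL?T → r4=0x70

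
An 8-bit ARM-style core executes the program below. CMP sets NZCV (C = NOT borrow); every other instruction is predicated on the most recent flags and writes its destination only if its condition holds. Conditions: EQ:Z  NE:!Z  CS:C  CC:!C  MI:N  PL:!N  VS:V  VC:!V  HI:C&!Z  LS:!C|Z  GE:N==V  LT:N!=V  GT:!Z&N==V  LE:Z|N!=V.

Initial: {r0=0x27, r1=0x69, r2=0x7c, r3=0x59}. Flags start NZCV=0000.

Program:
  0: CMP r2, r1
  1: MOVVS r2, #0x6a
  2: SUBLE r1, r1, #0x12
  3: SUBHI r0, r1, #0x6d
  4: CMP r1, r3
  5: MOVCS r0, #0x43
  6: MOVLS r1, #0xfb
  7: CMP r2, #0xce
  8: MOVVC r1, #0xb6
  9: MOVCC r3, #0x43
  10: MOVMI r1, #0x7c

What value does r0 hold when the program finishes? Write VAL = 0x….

VAL = 0x43

0: ✓ CMP  NZCV=0010
1: · MOVVS
2: · SUBLE
3: ✓ SUBHI  r0←0xfc
4: ✓ CMP  NZCV=0010
5: ✓ MOVCS  r0←0x43
6: · MOVLS
7: ✓ CMP  NZCV=1001
8: · MOVVC
9: ✓ MOVCC  r3←0x43
10: ✓ MOVMI  r1←0x7c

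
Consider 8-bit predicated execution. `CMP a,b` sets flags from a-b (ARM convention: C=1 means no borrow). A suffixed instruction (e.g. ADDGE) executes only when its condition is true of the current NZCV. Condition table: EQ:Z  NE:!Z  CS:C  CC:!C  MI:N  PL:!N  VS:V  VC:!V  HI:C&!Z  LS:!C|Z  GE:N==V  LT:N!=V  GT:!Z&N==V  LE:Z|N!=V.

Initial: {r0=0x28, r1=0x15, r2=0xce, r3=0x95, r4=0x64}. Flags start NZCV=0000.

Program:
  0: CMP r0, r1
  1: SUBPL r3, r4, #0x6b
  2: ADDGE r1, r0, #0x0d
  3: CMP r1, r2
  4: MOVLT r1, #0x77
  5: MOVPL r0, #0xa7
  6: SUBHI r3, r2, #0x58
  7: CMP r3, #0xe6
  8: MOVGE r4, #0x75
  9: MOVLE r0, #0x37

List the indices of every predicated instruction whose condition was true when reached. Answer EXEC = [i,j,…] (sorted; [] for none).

EXEC = [1,2,5,8]

[0] flags=0010 → (cmp)
[1] flags=0010 PL?T → r3=0xf9
[2] flags=0010 GE?T → r1=0x35
[3] flags=0000 → (cmp)
[4] flags=0000 LT?F → skip
[5] flags=0000 PL?T → r0=0xa7
[6] flags=0000 HI?F → skip
[7] flags=0010 → (cmp)
[8] flags=0010 GE?T → r4=0x75
[9] flags=0010 LE?F → skip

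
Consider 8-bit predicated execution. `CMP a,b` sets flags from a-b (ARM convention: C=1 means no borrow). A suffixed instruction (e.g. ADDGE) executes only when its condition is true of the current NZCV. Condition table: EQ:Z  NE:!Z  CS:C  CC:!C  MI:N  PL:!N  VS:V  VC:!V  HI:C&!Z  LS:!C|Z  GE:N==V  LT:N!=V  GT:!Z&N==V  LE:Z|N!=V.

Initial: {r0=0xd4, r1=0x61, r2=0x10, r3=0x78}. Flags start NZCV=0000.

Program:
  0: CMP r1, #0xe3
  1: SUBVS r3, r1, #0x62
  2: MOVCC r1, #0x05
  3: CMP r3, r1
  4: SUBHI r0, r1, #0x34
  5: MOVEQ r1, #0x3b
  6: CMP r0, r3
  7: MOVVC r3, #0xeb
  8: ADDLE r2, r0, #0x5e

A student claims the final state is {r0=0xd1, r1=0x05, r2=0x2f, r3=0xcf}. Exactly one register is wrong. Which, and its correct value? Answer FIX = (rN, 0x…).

[0] flags=0000 → (cmp)
[1] flags=0000 VS?F → skip
[2] flags=0000 CC?T → r1=0x05
[3] flags=0010 → (cmp)
[4] flags=0010 HI?T → r0=0xd1
[5] flags=0010 EQ?F → skip
[6] flags=0011 → (cmp)
[7] flags=0011 VC?F → skip
[8] flags=0011 LE?T → r2=0x2f

FIX = (r3, 0x78)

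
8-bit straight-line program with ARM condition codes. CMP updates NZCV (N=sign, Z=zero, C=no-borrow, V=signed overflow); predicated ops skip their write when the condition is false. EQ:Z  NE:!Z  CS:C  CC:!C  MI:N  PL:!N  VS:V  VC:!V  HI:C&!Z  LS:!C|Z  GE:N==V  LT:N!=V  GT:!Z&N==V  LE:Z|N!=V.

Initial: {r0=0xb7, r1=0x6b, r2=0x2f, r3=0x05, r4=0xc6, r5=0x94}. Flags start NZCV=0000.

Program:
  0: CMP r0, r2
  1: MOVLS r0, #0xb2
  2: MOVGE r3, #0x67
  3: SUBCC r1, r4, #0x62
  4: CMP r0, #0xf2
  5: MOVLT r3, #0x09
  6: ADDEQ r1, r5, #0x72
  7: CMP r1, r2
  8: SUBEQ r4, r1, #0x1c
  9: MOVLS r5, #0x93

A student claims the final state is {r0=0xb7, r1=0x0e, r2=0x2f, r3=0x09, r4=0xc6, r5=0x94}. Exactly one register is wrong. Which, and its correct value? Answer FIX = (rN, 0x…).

0: ✓ CMP  NZCV=1010
1: · MOVLS
2: · MOVGE
3: · SUBCC
4: ✓ CMP  NZCV=1000
5: ✓ MOVLT  r3←0x09
6: · ADDEQ
7: ✓ CMP  NZCV=0010
8: · SUBEQ
9: · MOVLS

FIX = (r1, 0x6b)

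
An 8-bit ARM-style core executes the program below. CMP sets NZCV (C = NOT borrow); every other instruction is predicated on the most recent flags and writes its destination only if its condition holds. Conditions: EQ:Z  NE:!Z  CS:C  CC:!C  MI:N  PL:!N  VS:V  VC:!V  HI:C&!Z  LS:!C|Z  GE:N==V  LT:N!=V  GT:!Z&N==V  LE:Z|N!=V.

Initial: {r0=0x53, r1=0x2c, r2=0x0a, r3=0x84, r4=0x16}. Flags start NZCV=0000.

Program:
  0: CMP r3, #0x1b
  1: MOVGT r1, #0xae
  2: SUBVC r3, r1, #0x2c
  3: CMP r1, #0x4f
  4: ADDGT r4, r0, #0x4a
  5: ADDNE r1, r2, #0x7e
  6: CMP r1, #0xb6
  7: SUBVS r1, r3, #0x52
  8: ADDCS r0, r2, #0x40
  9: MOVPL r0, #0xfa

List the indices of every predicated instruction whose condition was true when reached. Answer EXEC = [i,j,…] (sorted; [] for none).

EXEC = [5]

0: ✓ CMP  NZCV=0011
1: · MOVGT
2: · SUBVC
3: ✓ CMP  NZCV=1000
4: · ADDGT
5: ✓ ADDNE  r1←0x88
6: ✓ CMP  NZCV=1000
7: · SUBVS
8: · ADDCS
9: · MOVPL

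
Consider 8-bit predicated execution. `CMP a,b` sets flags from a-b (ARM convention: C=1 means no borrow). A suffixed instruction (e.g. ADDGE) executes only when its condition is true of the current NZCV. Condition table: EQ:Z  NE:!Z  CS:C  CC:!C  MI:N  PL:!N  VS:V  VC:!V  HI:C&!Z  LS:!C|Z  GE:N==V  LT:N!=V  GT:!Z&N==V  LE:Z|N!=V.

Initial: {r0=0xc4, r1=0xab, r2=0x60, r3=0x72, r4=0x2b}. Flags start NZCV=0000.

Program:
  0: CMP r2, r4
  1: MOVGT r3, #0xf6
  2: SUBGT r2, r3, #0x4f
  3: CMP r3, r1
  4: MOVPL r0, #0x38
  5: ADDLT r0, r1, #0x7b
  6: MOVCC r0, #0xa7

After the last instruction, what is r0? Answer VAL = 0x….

[0] flags=0010 → (cmp)
[1] flags=0010 GT?T → r3=0xf6
[2] flags=0010 GT?T → r2=0xa7
[3] flags=0010 → (cmp)
[4] flags=0010 PL?T → r0=0x38
[5] flags=0010 LT?F → skip
[6] flags=0010 CC?F → skip

VAL = 0x38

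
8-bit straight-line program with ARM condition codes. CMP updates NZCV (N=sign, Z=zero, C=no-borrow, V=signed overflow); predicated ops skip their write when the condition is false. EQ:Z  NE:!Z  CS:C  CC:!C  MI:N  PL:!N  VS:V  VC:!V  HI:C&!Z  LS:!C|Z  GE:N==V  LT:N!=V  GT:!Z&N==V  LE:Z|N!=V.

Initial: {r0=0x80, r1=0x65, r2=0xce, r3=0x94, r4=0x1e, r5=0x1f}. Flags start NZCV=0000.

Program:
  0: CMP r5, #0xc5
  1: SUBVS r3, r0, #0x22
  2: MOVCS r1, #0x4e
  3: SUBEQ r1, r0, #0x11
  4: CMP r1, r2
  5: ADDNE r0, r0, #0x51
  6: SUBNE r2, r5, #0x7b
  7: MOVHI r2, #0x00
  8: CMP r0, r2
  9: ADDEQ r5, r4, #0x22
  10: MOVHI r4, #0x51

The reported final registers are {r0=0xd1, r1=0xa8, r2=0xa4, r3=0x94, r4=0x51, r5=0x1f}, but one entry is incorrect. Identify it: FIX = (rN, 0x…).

[0] flags=0000 → (cmp)
[1] flags=0000 VS?F → skip
[2] flags=0000 CS?F → skip
[3] flags=0000 EQ?F → skip
[4] flags=1001 → (cmp)
[5] flags=1001 NE?T → r0=0xd1
[6] flags=1001 NE?T → r2=0xa4
[7] flags=1001 HI?F → skip
[8] flags=0010 → (cmp)
[9] flags=0010 EQ?F → skip
[10] flags=0010 HI?T → r4=0x51

FIX = (r1, 0x65)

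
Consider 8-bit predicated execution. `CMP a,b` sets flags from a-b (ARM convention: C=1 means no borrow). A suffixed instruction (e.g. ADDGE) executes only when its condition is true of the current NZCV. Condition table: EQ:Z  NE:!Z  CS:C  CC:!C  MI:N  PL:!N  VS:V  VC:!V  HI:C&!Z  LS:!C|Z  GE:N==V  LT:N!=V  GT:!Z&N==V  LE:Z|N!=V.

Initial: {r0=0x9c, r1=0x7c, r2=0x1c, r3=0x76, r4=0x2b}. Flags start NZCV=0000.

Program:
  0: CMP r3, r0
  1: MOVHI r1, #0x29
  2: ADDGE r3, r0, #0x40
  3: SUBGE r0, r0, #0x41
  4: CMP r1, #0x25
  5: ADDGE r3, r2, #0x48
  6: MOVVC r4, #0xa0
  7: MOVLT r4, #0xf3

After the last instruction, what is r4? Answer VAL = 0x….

VAL = 0xa0

[0] flags=1001 → (cmp)
[1] flags=1001 HI?F → skip
[2] flags=1001 GE?T → r3=0xdc
[3] flags=1001 GE?T → r0=0x5b
[4] flags=0010 → (cmp)
[5] flags=0010 GE?T → r3=0x64
[6] flags=0010 VC?T → r4=0xa0
[7] flags=0010 LT?F → skip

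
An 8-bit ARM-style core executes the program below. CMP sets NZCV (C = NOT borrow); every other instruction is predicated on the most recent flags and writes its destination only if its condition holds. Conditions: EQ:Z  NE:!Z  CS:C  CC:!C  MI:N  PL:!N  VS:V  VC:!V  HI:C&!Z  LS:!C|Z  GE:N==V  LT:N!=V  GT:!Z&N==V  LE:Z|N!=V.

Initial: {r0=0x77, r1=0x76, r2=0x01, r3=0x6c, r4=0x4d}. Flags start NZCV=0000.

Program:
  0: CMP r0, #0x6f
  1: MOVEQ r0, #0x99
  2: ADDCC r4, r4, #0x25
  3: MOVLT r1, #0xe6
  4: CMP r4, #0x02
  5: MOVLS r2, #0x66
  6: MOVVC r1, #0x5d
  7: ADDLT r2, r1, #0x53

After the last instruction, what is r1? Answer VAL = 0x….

[0] flags=0010 → (cmp)
[1] flags=0010 EQ?F → skip
[2] flags=0010 CC?F → skip
[3] flags=0010 LT?F → skip
[4] flags=0010 → (cmp)
[5] flags=0010 LS?F → skip
[6] flags=0010 VC?T → r1=0x5d
[7] flags=0010 LT?F → skip

VAL = 0x5d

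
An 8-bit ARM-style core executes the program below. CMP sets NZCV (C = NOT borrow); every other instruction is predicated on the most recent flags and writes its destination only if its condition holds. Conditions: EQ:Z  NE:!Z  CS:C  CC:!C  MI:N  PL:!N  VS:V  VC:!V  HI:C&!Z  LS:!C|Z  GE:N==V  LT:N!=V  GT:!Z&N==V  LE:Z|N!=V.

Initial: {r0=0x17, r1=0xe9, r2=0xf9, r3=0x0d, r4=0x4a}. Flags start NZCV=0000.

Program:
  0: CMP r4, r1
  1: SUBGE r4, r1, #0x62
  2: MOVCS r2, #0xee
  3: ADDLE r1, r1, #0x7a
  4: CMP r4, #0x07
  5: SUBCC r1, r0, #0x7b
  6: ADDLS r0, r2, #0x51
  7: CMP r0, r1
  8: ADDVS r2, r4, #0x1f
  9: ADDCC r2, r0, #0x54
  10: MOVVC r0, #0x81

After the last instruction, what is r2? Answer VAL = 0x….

VAL = 0x6b

0: ✓ CMP  NZCV=0000
1: ✓ SUBGE  r4←0x87
2: · MOVCS
3: · ADDLE
4: ✓ CMP  NZCV=1010
5: · SUBCC
6: · ADDLS
7: ✓ CMP  NZCV=0000
8: · ADDVS
9: ✓ ADDCC  r2←0x6b
10: ✓ MOVVC  r0←0x81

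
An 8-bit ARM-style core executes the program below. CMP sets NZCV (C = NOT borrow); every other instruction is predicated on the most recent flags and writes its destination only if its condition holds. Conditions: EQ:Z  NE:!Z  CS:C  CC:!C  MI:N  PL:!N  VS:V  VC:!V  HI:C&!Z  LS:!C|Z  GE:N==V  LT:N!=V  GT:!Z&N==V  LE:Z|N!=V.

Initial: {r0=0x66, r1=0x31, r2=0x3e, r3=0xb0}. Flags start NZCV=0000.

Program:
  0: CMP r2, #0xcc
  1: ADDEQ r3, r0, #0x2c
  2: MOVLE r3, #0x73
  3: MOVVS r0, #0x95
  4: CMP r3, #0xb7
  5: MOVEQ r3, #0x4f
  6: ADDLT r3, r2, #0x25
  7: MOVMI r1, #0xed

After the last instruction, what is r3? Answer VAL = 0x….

0: ✓ CMP  NZCV=0000
1: · ADDEQ
2: · MOVLE
3: · MOVVS
4: ✓ CMP  NZCV=1000
5: · MOVEQ
6: ✓ ADDLT  r3←0x63
7: ✓ MOVMI  r1←0xed

VAL = 0x63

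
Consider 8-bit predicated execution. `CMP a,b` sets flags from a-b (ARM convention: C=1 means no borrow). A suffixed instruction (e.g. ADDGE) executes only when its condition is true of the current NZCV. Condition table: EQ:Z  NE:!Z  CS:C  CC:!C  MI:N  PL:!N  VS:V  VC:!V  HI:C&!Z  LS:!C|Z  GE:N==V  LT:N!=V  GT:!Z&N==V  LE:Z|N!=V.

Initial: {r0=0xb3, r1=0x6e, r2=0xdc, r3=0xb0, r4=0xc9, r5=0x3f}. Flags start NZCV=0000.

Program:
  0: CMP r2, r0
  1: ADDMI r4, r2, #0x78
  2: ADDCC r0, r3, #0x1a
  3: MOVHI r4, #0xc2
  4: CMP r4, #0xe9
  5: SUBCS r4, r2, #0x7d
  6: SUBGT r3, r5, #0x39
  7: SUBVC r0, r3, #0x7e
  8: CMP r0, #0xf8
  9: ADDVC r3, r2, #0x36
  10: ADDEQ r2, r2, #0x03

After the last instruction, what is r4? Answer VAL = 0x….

VAL = 0xc2

[0] flags=0010 → (cmp)
[1] flags=0010 MI?F → skip
[2] flags=0010 CC?F → skip
[3] flags=0010 HI?T → r4=0xc2
[4] flags=1000 → (cmp)
[5] flags=1000 CS?F → skip
[6] flags=1000 GT?F → skip
[7] flags=1000 VC?T → r0=0x32
[8] flags=0000 → (cmp)
[9] flags=0000 VC?T → r3=0x12
[10] flags=0000 EQ?F → skip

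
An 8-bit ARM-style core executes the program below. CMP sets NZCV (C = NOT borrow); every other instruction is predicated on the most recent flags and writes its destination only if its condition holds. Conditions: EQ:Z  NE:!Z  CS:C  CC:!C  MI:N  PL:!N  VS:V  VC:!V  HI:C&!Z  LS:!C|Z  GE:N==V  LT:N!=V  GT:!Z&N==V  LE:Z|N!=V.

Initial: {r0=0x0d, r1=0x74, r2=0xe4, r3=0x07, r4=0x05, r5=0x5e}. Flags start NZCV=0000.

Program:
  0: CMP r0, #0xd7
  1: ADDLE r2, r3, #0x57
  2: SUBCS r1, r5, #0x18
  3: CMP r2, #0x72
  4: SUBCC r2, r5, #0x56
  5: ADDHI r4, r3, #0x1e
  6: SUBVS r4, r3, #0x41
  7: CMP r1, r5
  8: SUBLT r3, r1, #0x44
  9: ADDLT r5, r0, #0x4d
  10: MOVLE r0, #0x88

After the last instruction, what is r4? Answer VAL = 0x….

VAL = 0xc6

0: ✓ CMP  NZCV=0000
1: · ADDLE
2: · SUBCS
3: ✓ CMP  NZCV=0011
4: · SUBCC
5: ✓ ADDHI  r4←0x25
6: ✓ SUBVS  r4←0xc6
7: ✓ CMP  NZCV=0010
8: · SUBLT
9: · ADDLT
10: · MOVLE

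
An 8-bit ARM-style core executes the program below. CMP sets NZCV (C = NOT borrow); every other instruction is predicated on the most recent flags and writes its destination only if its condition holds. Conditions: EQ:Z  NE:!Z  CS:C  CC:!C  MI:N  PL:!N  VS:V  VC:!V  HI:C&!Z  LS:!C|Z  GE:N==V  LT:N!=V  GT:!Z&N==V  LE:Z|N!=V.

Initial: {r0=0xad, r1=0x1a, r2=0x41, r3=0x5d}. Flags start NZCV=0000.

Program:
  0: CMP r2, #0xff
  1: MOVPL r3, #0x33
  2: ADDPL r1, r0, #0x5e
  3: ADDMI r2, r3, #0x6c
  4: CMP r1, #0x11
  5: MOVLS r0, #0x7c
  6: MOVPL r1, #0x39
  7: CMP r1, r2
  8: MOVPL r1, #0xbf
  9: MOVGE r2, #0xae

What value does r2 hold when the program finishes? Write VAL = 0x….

VAL = 0x41

0: ✓ CMP  NZCV=0000
1: ✓ MOVPL  r3←0x33
2: ✓ ADDPL  r1←0x0b
3: · ADDMI
4: ✓ CMP  NZCV=1000
5: ✓ MOVLS  r0←0x7c
6: · MOVPL
7: ✓ CMP  NZCV=1000
8: · MOVPL
9: · MOVGE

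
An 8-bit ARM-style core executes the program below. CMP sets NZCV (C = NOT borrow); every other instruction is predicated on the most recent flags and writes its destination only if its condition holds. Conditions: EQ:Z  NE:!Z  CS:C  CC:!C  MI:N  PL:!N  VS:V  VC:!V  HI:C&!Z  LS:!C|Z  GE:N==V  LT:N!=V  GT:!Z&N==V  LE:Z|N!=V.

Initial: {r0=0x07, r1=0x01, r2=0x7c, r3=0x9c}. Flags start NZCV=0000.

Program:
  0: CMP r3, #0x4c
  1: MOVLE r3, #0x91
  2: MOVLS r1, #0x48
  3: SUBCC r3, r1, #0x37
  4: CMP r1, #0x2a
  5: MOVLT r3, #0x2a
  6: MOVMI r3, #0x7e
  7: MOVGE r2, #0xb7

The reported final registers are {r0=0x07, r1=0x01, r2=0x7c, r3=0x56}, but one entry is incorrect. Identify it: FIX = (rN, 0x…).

[0] flags=0011 → (cmp)
[1] flags=0011 LE?T → r3=0x91
[2] flags=0011 LS?F → skip
[3] flags=0011 CC?F → skip
[4] flags=1000 → (cmp)
[5] flags=1000 LT?T → r3=0x2a
[6] flags=1000 MI?T → r3=0x7e
[7] flags=1000 GE?F → skip

FIX = (r3, 0x7e)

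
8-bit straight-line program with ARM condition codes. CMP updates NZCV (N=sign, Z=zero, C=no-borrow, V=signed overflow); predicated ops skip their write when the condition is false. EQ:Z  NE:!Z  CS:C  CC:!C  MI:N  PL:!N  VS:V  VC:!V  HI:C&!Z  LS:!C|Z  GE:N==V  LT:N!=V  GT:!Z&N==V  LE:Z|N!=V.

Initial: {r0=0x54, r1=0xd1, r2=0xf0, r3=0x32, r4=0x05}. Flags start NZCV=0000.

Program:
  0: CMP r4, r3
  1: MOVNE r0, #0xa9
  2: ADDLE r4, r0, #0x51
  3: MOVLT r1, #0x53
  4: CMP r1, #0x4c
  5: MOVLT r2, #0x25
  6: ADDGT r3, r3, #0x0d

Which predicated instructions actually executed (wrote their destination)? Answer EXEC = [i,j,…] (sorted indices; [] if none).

EXEC = [1,2,3,6]

0: ✓ CMP  NZCV=1000
1: ✓ MOVNE  r0←0xa9
2: ✓ ADDLE  r4←0xfa
3: ✓ MOVLT  r1←0x53
4: ✓ CMP  NZCV=0010
5: · MOVLT
6: ✓ ADDGT  r3←0x3f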